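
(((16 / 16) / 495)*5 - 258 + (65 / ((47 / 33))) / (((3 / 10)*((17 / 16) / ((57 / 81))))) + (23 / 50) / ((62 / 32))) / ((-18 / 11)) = 28873273423 / 300943350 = 95.94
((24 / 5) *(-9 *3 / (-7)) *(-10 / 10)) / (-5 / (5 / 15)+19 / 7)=324 / 215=1.51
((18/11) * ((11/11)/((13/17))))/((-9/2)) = -68/143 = -0.48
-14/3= -4.67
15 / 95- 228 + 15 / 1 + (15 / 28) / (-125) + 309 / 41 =-111955437 / 545300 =-205.31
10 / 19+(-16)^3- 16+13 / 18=-4110.75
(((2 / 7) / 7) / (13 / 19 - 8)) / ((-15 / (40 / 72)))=38 / 183897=0.00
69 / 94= 0.73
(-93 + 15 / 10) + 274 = 365 / 2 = 182.50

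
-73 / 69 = -1.06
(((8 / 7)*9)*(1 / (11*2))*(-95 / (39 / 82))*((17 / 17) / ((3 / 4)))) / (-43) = 124640 / 43043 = 2.90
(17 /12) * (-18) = -25.50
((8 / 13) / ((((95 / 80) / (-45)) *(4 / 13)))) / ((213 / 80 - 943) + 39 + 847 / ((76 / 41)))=115200 / 675493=0.17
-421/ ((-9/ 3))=421/ 3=140.33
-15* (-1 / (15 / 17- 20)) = -51 / 65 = -0.78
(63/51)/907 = 21/15419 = 0.00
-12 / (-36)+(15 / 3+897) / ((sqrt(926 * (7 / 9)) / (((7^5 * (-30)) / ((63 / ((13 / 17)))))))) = 1 / 3- 20110090 * sqrt(6482) / 7871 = -205701.71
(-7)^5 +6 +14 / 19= -319205 / 19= -16800.26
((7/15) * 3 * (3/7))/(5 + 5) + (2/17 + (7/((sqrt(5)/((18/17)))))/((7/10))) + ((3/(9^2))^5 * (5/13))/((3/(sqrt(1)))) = 84500717573/475666267050 + 36 * sqrt(5)/17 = 4.91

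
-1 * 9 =-9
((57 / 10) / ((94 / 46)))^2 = 1718721 / 220900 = 7.78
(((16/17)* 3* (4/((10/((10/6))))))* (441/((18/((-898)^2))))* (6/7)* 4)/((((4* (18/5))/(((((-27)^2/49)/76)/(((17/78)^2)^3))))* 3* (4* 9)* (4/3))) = 6129062734706159040/54575043509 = 112305228.56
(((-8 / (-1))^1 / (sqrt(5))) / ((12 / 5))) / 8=sqrt(5) / 12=0.19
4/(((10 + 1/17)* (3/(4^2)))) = 1088/513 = 2.12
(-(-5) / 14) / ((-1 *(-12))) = 5 / 168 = 0.03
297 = 297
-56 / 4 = -14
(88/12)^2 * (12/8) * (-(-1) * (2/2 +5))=484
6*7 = 42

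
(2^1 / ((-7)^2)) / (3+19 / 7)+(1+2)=421 / 140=3.01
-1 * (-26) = 26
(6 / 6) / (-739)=-1 / 739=-0.00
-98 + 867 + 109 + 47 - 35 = 890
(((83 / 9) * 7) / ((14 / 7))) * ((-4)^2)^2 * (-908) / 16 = -468931.56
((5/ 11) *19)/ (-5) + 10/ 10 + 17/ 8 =123/ 88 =1.40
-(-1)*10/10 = 1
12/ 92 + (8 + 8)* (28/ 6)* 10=51529/ 69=746.80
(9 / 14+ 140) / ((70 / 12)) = 5907 / 245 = 24.11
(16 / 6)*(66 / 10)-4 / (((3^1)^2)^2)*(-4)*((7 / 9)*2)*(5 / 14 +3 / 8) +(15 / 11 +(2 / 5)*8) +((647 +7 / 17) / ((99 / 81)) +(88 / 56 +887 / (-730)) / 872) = 335363692862791 / 607444382160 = 552.09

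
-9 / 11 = -0.82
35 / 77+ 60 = 665 / 11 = 60.45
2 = 2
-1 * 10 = -10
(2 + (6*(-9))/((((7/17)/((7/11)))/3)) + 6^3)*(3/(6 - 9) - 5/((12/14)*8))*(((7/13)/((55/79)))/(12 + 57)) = 0.63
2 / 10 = 1 / 5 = 0.20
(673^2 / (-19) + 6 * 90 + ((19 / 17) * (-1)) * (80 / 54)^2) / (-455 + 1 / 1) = 5486574517 / 106902018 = 51.32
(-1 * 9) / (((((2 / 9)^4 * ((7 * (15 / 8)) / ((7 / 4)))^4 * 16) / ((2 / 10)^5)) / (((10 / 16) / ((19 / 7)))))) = -5103 / 950000000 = -0.00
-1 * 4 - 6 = -10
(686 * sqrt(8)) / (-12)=-343 * sqrt(2) / 3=-161.69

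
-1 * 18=-18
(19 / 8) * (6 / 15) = 19 / 20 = 0.95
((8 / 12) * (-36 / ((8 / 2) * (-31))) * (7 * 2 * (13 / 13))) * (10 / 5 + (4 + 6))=1008 / 31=32.52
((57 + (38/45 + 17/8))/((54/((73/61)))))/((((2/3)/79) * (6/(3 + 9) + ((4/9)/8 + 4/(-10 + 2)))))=2834.79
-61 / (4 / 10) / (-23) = 305 / 46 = 6.63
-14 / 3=-4.67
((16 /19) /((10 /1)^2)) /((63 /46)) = 184 /29925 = 0.01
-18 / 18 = -1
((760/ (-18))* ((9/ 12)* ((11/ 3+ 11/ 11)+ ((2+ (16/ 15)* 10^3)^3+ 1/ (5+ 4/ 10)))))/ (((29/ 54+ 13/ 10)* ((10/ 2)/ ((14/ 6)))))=-21913522854755/ 2232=-9817886583.67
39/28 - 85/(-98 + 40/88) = 68027/30044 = 2.26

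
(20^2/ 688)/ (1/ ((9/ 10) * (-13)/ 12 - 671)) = -390.68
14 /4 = 3.50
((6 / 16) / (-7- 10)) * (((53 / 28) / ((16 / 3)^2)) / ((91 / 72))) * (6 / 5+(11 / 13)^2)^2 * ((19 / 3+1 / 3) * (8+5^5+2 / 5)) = -176295176258391 / 1979437241600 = -89.06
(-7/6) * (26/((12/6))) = -91/6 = -15.17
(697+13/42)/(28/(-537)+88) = 5242373/661192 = 7.93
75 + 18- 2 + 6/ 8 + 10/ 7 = 2609/ 28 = 93.18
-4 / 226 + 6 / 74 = 265 / 4181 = 0.06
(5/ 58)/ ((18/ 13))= 65/ 1044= 0.06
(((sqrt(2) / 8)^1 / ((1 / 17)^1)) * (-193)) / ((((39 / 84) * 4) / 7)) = -160769 * sqrt(2) / 104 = -2186.17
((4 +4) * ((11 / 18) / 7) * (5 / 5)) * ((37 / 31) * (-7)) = -1628 / 279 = -5.84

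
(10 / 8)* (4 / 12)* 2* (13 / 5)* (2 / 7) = 13 / 21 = 0.62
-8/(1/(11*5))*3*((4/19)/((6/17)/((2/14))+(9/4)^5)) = -30638080/6629993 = -4.62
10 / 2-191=-186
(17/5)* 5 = 17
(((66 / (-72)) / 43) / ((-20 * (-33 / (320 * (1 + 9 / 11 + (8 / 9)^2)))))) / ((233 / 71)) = -0.01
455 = 455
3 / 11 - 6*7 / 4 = -10.23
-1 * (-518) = 518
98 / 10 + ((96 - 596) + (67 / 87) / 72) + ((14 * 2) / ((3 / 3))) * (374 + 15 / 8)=314274611 / 31320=10034.31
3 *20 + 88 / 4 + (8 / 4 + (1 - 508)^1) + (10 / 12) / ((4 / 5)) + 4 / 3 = -3365 / 8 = -420.62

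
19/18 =1.06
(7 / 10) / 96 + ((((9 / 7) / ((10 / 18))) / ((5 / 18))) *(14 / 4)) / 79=142733 / 379200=0.38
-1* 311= -311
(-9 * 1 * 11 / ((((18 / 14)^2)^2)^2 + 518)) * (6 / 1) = -3424291794 / 3029213639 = -1.13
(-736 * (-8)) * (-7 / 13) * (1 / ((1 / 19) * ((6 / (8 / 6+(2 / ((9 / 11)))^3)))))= -4549834240 / 28431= -160030.75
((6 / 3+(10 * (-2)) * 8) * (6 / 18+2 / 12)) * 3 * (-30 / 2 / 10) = 711 / 2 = 355.50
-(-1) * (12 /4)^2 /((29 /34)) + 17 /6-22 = -1499 /174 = -8.61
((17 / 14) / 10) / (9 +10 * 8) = 17 / 12460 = 0.00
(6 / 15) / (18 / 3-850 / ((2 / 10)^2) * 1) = -1 / 53110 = -0.00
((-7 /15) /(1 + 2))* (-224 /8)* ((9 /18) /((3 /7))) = 686 /135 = 5.08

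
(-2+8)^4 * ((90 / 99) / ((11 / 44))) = 51840 / 11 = 4712.73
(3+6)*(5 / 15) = 3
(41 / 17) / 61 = 41 / 1037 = 0.04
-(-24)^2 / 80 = -36 / 5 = -7.20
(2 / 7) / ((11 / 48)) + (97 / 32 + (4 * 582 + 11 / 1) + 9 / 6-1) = 5775069 / 2464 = 2343.78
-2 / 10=-1 / 5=-0.20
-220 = -220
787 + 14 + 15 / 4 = 3219 / 4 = 804.75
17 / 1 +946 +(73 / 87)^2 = 7294276 / 7569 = 963.70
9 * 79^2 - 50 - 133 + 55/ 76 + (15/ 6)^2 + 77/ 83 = 176604765/ 3154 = 55993.90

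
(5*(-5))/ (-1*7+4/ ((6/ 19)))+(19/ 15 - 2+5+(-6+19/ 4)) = -1423/ 1020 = -1.40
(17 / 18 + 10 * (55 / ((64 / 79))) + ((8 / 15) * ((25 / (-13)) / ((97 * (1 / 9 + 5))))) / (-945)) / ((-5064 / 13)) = -4416766985 / 2530703616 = -1.75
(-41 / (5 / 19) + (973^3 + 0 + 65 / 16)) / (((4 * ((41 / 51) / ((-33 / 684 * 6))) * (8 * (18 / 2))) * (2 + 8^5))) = -13780660792327 / 392107468800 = -35.15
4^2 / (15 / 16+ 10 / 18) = 2304 / 215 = 10.72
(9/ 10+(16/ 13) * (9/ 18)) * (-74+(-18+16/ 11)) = -98106/ 715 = -137.21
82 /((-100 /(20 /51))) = -82 /255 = -0.32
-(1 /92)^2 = -1 /8464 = -0.00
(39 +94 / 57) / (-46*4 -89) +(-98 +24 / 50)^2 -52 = 13140710837 / 1389375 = 9458.00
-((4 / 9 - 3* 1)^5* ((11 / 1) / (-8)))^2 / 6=-5012607856851529 / 1338925209984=-3743.75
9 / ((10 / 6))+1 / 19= 518 / 95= 5.45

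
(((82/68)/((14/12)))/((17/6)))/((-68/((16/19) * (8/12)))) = -1968/653429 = -0.00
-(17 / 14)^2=-289 / 196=-1.47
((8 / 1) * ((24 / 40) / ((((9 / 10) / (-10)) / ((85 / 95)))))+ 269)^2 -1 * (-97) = 159402922 / 3249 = 49062.15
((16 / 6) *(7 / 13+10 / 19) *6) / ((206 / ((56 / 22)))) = 58912 / 279851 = 0.21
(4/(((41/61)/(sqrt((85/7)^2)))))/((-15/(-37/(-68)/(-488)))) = 37/6888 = 0.01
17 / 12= 1.42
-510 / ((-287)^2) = -510 / 82369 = -0.01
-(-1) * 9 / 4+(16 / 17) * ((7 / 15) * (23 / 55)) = 136529 / 56100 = 2.43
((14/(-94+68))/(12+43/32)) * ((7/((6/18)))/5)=-672/3965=-0.17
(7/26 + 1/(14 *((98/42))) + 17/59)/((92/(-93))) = -1027557/1728818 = -0.59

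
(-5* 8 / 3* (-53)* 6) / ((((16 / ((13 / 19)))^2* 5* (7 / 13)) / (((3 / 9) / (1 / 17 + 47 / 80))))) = 9897485 / 6663699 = 1.49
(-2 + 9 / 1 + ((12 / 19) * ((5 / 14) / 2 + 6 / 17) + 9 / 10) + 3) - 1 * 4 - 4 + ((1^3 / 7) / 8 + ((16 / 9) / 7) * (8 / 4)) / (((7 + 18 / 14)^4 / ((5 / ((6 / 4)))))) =44711928506531 / 13816762626240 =3.24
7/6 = 1.17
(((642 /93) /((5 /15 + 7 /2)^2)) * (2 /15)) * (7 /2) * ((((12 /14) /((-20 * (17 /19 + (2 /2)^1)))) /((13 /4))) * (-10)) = 16264 /1065935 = 0.02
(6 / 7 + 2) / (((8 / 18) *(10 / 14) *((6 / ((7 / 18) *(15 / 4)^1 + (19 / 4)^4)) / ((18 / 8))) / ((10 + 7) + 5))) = 38816217 / 1024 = 37906.46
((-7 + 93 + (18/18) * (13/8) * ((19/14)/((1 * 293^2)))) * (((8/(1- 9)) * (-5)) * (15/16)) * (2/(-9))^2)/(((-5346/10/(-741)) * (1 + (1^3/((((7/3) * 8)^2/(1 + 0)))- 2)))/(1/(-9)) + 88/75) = 99285161259375/38142306437059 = 2.60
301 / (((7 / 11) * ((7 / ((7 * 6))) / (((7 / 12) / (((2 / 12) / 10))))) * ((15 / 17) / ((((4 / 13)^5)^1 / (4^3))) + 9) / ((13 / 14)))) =8362640 / 1857281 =4.50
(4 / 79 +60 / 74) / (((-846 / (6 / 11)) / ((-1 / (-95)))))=-2518 / 430689435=-0.00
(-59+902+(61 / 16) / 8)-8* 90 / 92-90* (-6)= 4049915 / 2944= 1375.65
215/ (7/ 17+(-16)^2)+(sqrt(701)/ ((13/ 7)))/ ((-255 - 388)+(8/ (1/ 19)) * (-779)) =3655/ 4359 - 7 * sqrt(701)/ 1547663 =0.84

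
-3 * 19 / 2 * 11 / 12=-209 / 8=-26.12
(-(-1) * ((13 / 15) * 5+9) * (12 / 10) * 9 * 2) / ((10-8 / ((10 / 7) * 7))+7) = 160 / 9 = 17.78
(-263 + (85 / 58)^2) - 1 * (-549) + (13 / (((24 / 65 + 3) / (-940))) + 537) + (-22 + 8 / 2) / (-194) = -200213558285 / 71461452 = -2801.70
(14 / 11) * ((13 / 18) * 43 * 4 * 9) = 15652 / 11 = 1422.91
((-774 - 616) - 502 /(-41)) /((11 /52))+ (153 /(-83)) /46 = -11214970571 /1721918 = -6513.07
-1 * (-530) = 530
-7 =-7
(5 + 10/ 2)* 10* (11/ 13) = 1100/ 13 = 84.62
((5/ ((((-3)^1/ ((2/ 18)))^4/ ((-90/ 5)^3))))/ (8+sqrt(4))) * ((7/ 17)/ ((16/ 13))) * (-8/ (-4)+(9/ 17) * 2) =-1183/ 210681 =-0.01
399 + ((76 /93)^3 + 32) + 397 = 666446572 /804357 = 828.55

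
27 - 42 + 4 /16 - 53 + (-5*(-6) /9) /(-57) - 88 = -155.81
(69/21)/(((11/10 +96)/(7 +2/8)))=3335/13594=0.25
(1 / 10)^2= 1 / 100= 0.01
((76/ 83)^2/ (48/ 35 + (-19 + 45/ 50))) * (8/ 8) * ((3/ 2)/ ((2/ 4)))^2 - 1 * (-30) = 238371690/ 8067019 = 29.55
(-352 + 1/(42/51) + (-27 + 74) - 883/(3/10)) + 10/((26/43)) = -1763897/546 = -3230.58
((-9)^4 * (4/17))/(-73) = -26244/1241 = -21.15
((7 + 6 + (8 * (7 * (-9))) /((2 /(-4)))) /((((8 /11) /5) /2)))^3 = 2766848123810.55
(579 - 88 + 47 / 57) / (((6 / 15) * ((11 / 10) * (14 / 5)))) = 1752125 / 4389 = 399.21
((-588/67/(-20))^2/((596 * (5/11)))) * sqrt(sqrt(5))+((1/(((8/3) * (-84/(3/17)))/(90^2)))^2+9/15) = 237699 * 5^(1/4)/334430500+187247037/4531520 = 41.32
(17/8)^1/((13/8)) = 1.31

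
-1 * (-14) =14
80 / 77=1.04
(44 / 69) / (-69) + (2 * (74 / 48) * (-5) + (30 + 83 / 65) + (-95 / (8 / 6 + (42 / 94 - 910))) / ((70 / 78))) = 17718154414841 / 1109633796180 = 15.97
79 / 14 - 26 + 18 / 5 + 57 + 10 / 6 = 8801 / 210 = 41.91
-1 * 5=-5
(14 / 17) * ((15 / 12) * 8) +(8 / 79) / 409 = 4523676 / 549287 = 8.24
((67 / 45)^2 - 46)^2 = 7860772921 / 4100625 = 1916.97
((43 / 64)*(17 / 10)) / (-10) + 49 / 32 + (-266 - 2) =-1706131 / 6400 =-266.58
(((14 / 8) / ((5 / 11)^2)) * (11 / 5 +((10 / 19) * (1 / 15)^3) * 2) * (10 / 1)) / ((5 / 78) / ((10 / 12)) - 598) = -310719409 / 996887250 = -0.31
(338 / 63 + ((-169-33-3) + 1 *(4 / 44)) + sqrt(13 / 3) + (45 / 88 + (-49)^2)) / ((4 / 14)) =7 *sqrt(39) / 6 + 12207707 / 1584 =7714.17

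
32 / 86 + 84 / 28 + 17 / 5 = 1456 / 215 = 6.77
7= 7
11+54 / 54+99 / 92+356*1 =33955 / 92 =369.08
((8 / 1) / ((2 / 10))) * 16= 640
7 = 7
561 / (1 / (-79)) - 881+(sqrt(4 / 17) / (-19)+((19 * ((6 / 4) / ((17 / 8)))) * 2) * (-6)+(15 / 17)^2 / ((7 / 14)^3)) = -13107512 / 289 - 2 * sqrt(17) / 323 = -45354.74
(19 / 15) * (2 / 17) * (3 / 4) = 19 / 170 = 0.11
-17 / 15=-1.13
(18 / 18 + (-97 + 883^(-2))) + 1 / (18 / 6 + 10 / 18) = -2388187375 / 24950048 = -95.72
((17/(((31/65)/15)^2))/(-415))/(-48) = 1077375/1276208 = 0.84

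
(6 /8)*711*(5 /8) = 10665 /32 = 333.28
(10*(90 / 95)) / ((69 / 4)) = 0.55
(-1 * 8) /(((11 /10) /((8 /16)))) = -40 /11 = -3.64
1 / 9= 0.11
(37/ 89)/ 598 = 37/ 53222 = 0.00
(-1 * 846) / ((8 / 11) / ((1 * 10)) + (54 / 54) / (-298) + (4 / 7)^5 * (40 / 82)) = -9554838996780 / 1119159119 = -8537.52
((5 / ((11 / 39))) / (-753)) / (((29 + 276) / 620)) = -8060 / 168421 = -0.05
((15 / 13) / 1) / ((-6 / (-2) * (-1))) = -5 / 13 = -0.38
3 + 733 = 736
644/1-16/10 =3212/5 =642.40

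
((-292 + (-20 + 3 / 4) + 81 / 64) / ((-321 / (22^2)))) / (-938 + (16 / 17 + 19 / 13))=-16076203 / 32180464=-0.50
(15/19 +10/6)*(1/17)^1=140/969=0.14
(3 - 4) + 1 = 0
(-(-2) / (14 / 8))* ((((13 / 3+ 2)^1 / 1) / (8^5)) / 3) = 19 / 258048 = 0.00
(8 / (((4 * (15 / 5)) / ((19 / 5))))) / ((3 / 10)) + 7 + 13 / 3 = 178 / 9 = 19.78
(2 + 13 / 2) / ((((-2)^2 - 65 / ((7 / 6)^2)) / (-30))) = 12495 / 2144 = 5.83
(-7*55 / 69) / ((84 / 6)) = -55 / 138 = -0.40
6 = 6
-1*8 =-8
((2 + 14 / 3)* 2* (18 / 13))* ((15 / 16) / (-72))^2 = 125 / 39936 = 0.00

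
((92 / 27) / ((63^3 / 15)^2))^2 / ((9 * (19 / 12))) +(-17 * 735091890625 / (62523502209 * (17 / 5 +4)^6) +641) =3298158386441482843170869110741562032 / 5145342666584072785478927308306377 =641.00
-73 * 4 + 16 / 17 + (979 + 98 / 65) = 761841 / 1105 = 689.45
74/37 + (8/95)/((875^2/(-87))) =145468054/72734375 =2.00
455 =455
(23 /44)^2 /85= 529 /164560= 0.00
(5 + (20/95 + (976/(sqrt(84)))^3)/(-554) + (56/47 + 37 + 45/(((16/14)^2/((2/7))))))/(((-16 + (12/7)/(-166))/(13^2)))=-41219760561343/73630464704 + 407534398336 * sqrt(21)/81164601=22449.68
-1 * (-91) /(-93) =-91 /93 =-0.98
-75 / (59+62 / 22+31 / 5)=-1375 / 1247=-1.10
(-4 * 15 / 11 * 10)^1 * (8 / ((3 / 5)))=-727.27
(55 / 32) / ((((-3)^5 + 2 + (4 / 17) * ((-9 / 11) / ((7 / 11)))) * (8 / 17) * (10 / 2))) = -22253 / 7351040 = -0.00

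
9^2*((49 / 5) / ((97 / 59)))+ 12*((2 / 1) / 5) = 236499 / 485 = 487.63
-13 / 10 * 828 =-5382 / 5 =-1076.40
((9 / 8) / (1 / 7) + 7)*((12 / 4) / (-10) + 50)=739.29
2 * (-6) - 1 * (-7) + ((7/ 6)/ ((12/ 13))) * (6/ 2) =-29/ 24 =-1.21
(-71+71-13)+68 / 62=-369 / 31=-11.90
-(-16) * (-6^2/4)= -144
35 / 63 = 5 / 9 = 0.56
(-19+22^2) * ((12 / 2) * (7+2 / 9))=20150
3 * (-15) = -45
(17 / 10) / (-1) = -17 / 10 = -1.70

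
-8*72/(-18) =32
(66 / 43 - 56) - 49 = -4449 / 43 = -103.47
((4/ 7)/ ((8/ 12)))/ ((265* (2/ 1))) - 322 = -597307/ 1855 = -322.00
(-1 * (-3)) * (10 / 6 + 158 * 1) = 479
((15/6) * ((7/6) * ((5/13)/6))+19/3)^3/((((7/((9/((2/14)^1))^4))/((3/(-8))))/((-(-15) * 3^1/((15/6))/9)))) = -2105173982826747/4499456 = -467873001.28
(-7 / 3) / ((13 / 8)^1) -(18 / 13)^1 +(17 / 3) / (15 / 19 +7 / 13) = 6169 / 4264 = 1.45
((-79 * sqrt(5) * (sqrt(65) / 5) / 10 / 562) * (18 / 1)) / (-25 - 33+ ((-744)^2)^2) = -711 * sqrt(13) / 860989910098780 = -0.00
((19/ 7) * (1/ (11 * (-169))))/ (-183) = 19/ 2381379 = 0.00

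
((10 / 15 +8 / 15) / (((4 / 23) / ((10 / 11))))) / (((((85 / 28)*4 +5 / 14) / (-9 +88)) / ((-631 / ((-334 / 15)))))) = 10318743 / 9185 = 1123.43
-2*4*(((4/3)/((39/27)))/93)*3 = -96/403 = -0.24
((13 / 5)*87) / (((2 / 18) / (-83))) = -844857 / 5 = -168971.40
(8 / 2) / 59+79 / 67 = 1.25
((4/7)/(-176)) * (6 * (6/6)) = -3/154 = -0.02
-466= -466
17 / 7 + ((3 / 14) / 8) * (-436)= -37 / 4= -9.25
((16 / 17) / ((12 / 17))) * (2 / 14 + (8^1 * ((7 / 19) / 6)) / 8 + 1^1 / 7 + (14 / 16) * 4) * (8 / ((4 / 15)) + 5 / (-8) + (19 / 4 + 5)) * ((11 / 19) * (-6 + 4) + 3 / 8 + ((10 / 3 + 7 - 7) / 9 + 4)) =7073738965 / 9824976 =719.98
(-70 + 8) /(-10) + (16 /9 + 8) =719 /45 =15.98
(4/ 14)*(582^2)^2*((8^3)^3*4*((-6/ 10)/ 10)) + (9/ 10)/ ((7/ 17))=-369583916367659138307/ 350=-1055954046764740395.16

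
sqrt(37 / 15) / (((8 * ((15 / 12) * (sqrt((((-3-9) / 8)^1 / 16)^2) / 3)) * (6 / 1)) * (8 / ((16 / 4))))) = 4 * sqrt(555) / 225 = 0.42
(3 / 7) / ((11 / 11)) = 3 / 7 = 0.43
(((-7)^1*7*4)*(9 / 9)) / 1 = -196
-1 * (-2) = 2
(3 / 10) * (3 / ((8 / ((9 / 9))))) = 9 / 80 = 0.11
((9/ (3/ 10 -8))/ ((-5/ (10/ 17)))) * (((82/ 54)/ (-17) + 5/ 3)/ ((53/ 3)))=14480/ 1179409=0.01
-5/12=-0.42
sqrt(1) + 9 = 10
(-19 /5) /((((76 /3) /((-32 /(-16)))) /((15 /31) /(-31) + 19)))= -27366 /4805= -5.70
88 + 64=152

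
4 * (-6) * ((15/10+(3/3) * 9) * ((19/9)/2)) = -266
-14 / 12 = -7 / 6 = -1.17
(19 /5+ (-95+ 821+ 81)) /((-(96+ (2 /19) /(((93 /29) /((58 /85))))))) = -60889053 /7211042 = -8.44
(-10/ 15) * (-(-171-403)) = -1148/ 3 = -382.67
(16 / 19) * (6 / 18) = 16 / 57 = 0.28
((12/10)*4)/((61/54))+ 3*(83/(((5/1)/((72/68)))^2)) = 15.42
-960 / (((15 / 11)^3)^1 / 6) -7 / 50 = -340757 / 150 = -2271.71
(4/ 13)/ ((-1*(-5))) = 4/ 65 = 0.06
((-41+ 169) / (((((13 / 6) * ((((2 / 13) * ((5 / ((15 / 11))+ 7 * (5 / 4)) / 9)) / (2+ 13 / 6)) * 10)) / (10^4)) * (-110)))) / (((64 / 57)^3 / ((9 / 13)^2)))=-253135681875 / 70909696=-3569.83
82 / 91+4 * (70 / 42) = 2066 / 273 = 7.57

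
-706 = -706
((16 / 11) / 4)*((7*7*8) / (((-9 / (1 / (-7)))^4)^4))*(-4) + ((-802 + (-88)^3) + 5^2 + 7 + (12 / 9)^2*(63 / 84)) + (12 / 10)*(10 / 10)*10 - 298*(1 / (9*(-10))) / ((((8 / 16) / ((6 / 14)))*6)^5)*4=-47156912665794430748089591697983522 / 69121857559388144291592075495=-682228.67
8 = 8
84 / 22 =3.82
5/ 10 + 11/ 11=3/ 2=1.50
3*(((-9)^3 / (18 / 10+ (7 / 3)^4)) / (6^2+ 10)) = -885735 / 585764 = -1.51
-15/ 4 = -3.75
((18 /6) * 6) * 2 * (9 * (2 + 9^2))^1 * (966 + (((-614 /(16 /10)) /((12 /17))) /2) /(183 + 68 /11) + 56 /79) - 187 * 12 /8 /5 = 170699027699469 /6575960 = 25958039.24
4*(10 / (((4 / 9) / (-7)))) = -630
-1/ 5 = -0.20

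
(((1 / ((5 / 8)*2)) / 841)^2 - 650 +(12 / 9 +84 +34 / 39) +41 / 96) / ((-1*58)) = 4143977054369 / 426631899200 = 9.71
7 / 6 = 1.17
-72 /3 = -24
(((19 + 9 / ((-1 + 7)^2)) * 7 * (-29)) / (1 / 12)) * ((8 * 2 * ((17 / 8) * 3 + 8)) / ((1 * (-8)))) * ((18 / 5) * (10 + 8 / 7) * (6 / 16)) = 162243081 / 8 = 20280385.12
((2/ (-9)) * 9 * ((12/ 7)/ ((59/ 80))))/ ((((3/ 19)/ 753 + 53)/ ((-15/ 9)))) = 7630400/ 52194527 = 0.15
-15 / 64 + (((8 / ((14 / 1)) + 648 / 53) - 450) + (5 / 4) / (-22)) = -114266263 / 261184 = -437.49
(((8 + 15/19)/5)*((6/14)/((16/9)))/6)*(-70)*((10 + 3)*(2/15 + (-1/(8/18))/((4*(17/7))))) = 2611713/413440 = 6.32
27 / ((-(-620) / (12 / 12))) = 27 / 620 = 0.04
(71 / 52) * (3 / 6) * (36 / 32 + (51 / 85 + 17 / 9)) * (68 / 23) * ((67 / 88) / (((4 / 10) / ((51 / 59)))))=1788579673 / 149031168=12.00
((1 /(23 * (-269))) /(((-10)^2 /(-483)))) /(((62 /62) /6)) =63 /13450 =0.00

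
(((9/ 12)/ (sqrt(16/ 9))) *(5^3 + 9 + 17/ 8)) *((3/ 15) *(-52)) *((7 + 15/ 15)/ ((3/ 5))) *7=-297297/ 4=-74324.25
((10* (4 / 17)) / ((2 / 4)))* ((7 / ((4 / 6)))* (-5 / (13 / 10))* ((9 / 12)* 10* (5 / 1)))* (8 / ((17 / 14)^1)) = -176400000 / 3757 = -46952.36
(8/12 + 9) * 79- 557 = 620/3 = 206.67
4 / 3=1.33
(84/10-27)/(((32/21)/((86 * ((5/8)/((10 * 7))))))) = -11997/1280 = -9.37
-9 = -9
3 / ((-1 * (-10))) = 3 / 10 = 0.30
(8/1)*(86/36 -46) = -3140/9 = -348.89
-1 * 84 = -84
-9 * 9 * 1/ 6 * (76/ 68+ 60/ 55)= -11151/ 374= -29.82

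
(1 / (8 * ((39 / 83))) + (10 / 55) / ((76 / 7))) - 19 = -1220513 / 65208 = -18.72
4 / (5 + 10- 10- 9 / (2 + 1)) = 2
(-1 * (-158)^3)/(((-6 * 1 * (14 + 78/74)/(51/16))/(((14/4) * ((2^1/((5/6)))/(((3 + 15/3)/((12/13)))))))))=-19537656453/144820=-134909.93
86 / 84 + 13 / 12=59 / 28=2.11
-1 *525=-525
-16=-16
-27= -27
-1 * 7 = -7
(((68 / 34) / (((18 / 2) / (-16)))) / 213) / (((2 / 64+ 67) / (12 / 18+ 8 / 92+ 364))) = -180224 / 1984095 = -0.09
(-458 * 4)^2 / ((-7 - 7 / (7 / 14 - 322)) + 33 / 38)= -82005977216 / 149287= -549317.60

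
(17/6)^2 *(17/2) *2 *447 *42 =5124259/2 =2562129.50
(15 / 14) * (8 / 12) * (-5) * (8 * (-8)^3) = 102400 / 7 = 14628.57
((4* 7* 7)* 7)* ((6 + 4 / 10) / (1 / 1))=43904 / 5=8780.80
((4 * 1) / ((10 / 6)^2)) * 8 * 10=115.20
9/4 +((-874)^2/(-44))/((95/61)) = -2451949/220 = -11145.22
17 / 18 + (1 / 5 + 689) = 690.14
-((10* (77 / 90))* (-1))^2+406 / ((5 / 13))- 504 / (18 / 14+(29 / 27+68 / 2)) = 336950572 / 347895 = 968.54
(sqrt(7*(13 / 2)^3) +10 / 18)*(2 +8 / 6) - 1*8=-166 / 27 +65*sqrt(182) / 6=140.00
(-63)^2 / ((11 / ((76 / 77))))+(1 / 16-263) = 180425 / 1936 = 93.19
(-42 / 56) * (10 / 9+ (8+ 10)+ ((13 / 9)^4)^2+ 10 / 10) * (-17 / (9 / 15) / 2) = 71461544675 / 172186884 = 415.02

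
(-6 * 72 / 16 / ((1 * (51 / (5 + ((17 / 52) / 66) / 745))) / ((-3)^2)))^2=119144992936951881 / 209924166337600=567.56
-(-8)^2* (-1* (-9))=-576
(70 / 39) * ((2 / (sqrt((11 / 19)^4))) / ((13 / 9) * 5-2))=151620 / 73931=2.05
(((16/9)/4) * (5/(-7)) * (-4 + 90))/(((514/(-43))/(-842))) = -31137160/16191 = -1923.12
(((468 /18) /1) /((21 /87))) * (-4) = -430.86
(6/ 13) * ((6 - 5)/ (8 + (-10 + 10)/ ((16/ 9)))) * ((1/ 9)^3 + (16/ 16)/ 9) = 41/ 6318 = 0.01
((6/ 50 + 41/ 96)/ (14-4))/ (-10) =-1313/ 240000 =-0.01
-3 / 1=-3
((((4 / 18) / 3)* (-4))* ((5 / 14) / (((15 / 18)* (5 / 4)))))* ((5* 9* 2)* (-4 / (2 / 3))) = 384 / 7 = 54.86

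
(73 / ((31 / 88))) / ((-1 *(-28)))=1606 / 217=7.40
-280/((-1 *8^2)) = 4.38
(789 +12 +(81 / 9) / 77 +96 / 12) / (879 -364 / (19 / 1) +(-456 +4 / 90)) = 53268210 / 26589871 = 2.00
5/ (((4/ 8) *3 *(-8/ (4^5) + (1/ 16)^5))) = -10485760/ 24573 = -426.72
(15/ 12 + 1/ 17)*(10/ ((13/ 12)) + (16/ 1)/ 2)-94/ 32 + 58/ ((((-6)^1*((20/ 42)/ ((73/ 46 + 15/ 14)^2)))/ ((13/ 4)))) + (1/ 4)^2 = -446.57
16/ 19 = 0.84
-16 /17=-0.94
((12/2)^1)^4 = 1296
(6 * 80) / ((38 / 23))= 5520 / 19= 290.53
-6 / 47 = -0.13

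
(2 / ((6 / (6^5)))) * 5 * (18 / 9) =25920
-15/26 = -0.58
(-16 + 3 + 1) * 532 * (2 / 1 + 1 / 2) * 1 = -15960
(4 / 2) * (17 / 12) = 2.83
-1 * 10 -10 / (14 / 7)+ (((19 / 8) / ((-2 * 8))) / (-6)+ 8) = -5357 / 768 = -6.98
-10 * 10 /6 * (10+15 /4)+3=-1357 /6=-226.17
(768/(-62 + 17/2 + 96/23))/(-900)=2944/170175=0.02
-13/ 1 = -13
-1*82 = -82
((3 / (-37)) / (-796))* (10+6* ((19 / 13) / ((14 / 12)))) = 0.00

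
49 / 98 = 1 / 2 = 0.50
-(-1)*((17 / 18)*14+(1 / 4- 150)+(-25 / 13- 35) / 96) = -64075 / 468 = -136.91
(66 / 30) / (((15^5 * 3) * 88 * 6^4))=1 / 118098000000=0.00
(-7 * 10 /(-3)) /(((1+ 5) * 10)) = 7 /18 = 0.39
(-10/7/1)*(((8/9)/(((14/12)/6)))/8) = -40/49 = -0.82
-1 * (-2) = 2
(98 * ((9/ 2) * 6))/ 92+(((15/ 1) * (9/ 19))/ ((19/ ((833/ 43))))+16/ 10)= 134261759/ 3570290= 37.61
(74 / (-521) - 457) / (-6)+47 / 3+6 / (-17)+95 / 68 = 3291301 / 35428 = 92.90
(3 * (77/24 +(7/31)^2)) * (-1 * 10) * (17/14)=-912815/7688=-118.73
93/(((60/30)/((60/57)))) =930/19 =48.95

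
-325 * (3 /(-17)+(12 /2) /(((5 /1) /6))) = -38805 /17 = -2282.65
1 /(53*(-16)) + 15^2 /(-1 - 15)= -5963 /424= -14.06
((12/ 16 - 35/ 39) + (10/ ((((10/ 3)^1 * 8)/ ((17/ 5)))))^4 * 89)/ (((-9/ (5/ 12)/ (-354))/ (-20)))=-1384570267589/ 17971200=-77043.84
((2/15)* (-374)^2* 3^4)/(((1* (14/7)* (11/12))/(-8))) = -32959872/5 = -6591974.40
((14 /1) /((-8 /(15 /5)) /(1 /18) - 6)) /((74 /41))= -287 /1998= -0.14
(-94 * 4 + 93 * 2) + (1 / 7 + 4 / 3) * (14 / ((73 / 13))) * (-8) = -48058 / 219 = -219.44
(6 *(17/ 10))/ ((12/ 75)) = 255/ 4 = 63.75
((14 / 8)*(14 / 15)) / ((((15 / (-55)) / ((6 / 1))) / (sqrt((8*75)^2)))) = -21560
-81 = -81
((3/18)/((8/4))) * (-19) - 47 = -583/12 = -48.58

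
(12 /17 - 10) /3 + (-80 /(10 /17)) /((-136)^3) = -171901 /55488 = -3.10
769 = 769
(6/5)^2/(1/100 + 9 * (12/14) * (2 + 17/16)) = 288/4727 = 0.06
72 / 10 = 7.20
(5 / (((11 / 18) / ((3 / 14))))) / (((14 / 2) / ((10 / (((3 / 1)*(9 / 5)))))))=250 / 539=0.46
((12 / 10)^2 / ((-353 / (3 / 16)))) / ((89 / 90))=-243 / 314170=-0.00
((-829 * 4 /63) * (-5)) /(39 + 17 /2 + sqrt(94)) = 3150200 /544887- 66320 * sqrt(94) /544887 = 4.60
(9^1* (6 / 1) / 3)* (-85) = -1530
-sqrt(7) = -2.65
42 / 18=7 / 3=2.33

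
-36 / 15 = -12 / 5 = -2.40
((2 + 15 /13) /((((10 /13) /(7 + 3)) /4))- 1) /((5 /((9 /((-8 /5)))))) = -1467 /8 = -183.38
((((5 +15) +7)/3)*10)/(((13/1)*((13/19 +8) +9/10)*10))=570/7891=0.07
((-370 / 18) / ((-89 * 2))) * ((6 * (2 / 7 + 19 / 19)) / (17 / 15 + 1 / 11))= 91575 / 125846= 0.73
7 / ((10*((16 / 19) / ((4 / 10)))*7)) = 19 / 400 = 0.05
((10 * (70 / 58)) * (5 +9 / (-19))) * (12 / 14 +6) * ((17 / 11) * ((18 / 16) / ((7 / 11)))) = 3947400 / 3857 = 1023.44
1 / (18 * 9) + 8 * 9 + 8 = 12961 / 162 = 80.01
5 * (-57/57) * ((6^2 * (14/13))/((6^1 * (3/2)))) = -280/13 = -21.54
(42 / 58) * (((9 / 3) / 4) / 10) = 63 / 1160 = 0.05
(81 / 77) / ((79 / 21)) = 243 / 869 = 0.28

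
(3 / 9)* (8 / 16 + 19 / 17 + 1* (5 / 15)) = 199 / 306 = 0.65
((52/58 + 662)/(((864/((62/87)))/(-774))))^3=-45084185946923031/594823321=-75794247.39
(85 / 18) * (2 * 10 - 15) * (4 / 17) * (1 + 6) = 350 / 9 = 38.89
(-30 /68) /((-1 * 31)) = 15 /1054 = 0.01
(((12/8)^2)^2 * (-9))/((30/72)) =-109.35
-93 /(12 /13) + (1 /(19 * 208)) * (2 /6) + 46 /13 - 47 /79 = -91607813 /936624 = -97.81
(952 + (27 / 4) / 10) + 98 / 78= 1488133 / 1560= 953.93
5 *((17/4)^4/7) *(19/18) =7934495/32256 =245.99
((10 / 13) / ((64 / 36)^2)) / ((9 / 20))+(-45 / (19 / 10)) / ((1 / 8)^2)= -11976525 / 7904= -1515.25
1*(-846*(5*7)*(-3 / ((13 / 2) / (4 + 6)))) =1776600 / 13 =136661.54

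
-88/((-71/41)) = 3608/71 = 50.82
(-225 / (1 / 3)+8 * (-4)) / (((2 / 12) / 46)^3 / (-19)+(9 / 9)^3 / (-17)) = 4801193199936 / 399466961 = 12019.00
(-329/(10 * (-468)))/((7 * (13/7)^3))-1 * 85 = -873950479/10281960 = -85.00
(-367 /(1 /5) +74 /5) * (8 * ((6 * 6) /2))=-1310544 /5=-262108.80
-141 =-141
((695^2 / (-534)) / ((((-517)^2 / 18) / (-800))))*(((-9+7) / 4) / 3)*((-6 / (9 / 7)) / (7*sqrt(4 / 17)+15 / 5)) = -45983980000 / 1022915003+37869160000*sqrt(17) / 3068745009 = 5.93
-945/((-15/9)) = 567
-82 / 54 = -41 / 27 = -1.52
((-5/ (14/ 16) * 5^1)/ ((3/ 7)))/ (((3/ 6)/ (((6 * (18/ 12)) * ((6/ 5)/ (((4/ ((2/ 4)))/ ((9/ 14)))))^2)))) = -2187/ 196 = -11.16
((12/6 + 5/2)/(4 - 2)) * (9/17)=81/68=1.19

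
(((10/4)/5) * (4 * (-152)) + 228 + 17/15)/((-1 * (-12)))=-1123/180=-6.24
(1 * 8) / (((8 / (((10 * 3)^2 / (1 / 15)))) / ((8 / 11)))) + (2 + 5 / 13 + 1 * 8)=1405485 / 143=9828.57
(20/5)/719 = 0.01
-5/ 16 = -0.31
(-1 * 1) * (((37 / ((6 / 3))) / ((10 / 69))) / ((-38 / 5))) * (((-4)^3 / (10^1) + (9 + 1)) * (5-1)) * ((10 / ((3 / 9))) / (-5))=-137862 / 95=-1451.18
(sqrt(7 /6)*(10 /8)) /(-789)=-5*sqrt(42) /18936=-0.00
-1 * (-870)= 870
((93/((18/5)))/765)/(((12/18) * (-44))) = -31/26928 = -0.00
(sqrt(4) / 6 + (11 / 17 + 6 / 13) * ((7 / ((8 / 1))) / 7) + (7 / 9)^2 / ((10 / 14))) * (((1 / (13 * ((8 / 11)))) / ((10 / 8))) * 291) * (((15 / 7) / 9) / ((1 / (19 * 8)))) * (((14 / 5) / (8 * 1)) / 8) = 19144381817 / 372340800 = 51.42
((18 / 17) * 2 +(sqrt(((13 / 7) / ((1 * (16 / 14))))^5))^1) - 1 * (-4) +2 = 11.48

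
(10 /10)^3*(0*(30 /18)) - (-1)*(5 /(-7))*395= -1975 /7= -282.14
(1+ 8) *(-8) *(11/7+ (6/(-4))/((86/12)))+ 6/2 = -28617/301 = -95.07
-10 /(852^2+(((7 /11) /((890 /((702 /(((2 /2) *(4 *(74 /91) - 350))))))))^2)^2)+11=692675397153220336101477949746745211 /62970569511922234405118870185713201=11.00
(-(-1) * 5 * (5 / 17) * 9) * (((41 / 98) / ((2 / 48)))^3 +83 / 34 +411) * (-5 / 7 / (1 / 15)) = -96238776121875 / 476007854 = -202178.97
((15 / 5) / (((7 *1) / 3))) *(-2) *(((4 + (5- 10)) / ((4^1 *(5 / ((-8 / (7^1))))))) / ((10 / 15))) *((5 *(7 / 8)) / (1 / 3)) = -81 / 28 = -2.89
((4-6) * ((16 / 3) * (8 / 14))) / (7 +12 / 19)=-2432 / 3045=-0.80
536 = 536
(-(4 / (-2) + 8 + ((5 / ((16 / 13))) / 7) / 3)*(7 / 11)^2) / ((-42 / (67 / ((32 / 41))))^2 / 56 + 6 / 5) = -549613565515 / 263900035872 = -2.08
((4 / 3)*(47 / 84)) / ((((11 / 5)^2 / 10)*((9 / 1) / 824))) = 9682000 / 68607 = 141.12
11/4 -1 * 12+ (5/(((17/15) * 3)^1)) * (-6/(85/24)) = -13573/1156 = -11.74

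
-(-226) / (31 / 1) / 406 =113 / 6293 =0.02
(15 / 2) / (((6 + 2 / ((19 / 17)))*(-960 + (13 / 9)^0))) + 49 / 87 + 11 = 285542389 / 24696168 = 11.56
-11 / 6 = -1.83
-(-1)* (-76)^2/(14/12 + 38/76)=17328/5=3465.60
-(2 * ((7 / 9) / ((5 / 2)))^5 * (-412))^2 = -196396968616984576 / 34050628916015625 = -5.77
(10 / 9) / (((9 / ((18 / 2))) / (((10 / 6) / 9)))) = 50 / 243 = 0.21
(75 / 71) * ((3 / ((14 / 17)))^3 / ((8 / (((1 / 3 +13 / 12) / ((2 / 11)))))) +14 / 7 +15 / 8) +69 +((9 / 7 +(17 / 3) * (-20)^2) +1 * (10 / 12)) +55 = 30506195201 / 12468736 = 2446.61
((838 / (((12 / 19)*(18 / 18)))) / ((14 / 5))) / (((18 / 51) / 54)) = 2030055 / 28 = 72501.96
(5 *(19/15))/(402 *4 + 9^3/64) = 1216/310923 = 0.00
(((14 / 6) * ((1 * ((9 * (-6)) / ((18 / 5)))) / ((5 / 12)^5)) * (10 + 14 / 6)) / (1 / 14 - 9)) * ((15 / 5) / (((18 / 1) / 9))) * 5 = 451132416 / 15625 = 28872.47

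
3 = 3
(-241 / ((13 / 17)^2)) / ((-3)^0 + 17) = -22.90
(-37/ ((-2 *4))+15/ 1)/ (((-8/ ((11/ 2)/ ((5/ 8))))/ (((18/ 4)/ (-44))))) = 1413/ 640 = 2.21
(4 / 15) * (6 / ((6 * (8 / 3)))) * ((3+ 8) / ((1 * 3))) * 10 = 3.67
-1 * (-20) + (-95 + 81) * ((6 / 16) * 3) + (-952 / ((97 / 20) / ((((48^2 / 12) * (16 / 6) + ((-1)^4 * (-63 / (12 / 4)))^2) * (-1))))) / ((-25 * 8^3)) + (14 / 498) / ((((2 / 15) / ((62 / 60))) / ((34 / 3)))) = -45765649 / 5796720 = -7.90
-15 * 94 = -1410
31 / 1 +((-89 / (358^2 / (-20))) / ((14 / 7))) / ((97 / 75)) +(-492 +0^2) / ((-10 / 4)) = 7080138481 / 31079770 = 227.81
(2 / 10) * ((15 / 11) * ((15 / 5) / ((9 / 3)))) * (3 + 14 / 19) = 213 / 209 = 1.02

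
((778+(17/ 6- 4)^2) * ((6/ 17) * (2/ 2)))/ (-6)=-28057/ 612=-45.84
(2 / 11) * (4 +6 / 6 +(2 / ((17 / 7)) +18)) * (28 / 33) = 7560 / 2057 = 3.68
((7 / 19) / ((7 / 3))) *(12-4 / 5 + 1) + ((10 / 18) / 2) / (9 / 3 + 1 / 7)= 75793 / 37620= 2.01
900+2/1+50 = 952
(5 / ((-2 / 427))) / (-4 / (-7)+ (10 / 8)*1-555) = 1.93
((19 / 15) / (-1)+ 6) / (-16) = -71 / 240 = -0.30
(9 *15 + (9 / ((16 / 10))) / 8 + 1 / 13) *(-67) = -7568923 / 832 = -9097.26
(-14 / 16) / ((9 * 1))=-7 / 72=-0.10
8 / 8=1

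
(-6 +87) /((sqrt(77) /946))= 6966 *sqrt(77) /7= 8732.34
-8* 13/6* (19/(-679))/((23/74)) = 73112/46851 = 1.56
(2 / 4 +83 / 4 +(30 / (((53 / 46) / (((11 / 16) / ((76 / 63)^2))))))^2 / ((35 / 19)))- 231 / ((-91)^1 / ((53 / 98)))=5266374786777847 / 50270351552512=104.76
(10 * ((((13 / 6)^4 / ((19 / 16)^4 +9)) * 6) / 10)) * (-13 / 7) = -3041632256 / 136107405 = -22.35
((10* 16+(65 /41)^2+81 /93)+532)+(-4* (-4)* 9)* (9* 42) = 2872743126 /52111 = 55127.38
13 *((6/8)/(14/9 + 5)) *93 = 32643/236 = 138.32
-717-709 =-1426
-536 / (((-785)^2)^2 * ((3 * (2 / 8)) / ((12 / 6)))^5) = -17563648 / 92275179901875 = -0.00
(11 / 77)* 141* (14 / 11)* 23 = 6486 / 11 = 589.64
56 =56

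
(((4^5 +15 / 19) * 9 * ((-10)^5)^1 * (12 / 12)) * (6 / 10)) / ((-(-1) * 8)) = -1314292500 / 19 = -69173289.47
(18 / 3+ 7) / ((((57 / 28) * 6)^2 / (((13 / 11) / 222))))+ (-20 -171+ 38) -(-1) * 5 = -5284066066 / 35703261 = -148.00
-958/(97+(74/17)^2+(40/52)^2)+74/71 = -2900864984/404126391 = -7.18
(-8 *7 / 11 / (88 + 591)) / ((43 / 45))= -0.01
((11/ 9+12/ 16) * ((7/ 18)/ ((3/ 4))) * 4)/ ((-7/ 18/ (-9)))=284/ 3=94.67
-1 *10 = -10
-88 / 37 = -2.38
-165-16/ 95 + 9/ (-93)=-486706/ 2945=-165.27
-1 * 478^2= -228484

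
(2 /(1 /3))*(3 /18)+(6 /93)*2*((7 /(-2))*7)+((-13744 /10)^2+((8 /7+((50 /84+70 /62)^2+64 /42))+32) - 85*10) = 80020445151061 /42380100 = 1888160.84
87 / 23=3.78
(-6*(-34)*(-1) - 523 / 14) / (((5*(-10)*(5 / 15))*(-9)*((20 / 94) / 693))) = -5240829 / 1000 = -5240.83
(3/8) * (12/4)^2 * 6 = 81/4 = 20.25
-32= -32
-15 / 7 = -2.14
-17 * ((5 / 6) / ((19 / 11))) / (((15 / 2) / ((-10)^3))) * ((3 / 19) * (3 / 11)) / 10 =1700 / 361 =4.71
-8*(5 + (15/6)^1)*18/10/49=-108/49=-2.20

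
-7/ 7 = -1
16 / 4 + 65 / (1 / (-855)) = -55571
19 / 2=9.50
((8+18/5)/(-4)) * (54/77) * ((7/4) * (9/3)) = -2349/220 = -10.68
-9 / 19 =-0.47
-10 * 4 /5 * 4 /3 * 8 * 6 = -512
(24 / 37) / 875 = 24 / 32375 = 0.00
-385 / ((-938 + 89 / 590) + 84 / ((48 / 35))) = 454300 / 1034387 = 0.44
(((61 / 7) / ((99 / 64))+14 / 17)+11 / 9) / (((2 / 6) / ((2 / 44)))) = 90469 / 86394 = 1.05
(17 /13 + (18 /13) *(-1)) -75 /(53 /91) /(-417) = 22208 /95771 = 0.23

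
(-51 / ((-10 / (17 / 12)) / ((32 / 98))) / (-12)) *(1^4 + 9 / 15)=-1156 / 3675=-0.31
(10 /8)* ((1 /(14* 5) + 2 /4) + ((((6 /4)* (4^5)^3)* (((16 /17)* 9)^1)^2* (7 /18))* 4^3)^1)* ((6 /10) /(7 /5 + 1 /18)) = 392756548557935187 /265013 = 1482027480002.62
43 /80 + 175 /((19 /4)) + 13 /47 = 2690159 /71440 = 37.66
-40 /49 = -0.82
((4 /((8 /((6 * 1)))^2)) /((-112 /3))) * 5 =-135 /448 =-0.30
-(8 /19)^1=-8 /19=-0.42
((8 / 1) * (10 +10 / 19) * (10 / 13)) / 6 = 8000 / 741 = 10.80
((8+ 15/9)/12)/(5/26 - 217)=-377/101466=-0.00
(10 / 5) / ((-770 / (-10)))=2 / 77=0.03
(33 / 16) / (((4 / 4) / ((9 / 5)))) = 297 / 80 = 3.71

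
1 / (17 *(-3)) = -1 / 51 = -0.02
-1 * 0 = 0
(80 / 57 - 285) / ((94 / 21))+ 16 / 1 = -84579 / 1786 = -47.36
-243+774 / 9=-157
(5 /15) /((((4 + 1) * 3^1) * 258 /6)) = 1 /1935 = 0.00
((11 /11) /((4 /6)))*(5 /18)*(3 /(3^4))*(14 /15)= 7 /486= 0.01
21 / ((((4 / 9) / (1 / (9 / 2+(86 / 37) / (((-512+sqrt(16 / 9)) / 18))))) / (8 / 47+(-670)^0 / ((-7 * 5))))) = 9905529 / 6539110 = 1.51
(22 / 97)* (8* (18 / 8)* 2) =792 / 97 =8.16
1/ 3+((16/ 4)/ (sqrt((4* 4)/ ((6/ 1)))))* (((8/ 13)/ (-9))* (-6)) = 1/ 3+16* sqrt(6)/ 39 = 1.34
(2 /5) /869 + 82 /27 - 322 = -37419086 /117315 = -318.96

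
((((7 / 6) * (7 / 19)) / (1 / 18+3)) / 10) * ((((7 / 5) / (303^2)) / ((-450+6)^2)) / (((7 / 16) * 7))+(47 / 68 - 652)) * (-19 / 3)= 12274199374494169 / 211530414843000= 58.03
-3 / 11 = -0.27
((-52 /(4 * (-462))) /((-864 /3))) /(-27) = 0.00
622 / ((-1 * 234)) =-311 / 117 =-2.66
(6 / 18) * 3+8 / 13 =21 / 13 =1.62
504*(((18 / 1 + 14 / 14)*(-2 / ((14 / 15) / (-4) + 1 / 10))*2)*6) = 1723680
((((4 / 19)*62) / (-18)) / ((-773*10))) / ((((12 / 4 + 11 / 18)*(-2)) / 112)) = -0.00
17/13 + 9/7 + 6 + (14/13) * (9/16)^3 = 1637257/186368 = 8.79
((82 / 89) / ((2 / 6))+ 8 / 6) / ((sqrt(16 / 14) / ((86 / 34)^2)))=1011403 * sqrt(14) / 154326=24.52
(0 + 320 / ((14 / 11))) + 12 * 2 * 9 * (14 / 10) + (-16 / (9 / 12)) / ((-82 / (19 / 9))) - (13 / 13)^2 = 21440623 / 38745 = 553.38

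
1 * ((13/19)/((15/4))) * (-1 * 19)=-52/15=-3.47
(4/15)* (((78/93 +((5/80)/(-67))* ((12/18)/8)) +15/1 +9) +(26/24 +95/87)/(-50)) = 7168727213/1084194000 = 6.61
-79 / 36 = -2.19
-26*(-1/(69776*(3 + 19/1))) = 13/767536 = 0.00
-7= -7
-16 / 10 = -8 / 5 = -1.60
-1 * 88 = -88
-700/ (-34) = 350/ 17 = 20.59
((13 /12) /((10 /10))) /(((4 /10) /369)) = 7995 /8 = 999.38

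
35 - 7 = 28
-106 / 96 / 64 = -53 / 3072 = -0.02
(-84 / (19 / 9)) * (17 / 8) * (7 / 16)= -22491 / 608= -36.99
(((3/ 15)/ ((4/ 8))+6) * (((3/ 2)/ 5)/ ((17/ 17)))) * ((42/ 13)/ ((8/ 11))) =2772/ 325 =8.53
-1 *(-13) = 13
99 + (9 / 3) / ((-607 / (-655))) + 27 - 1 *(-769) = 545230 / 607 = 898.24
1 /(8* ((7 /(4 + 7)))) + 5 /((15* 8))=0.24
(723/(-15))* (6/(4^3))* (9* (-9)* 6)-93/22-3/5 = 1928331/880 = 2191.29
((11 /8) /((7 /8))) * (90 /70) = 99 /49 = 2.02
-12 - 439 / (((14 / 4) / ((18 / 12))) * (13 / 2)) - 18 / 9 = -3908 / 91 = -42.95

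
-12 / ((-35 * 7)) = 12 / 245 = 0.05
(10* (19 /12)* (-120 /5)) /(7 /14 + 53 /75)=-314.92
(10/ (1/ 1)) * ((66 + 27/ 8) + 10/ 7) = 19825/ 28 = 708.04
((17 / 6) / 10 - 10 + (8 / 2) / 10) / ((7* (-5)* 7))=559 / 14700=0.04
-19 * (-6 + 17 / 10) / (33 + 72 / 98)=2.42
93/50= 1.86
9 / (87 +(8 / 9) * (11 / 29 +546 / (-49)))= 16443 / 141469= 0.12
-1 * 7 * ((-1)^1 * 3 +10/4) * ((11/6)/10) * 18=231/20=11.55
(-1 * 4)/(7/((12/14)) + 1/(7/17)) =-168/445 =-0.38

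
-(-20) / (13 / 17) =26.15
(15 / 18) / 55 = 1 / 66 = 0.02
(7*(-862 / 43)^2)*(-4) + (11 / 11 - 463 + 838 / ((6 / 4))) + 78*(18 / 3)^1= -59283490 / 5547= -10687.49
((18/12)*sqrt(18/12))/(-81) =-sqrt(6)/108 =-0.02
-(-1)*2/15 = 2/15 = 0.13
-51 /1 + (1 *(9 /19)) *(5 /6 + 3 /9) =-1917 /38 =-50.45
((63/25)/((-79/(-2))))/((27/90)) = 84/395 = 0.21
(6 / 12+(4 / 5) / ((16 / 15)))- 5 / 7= 15 / 28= 0.54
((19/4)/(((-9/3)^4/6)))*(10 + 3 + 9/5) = 703/135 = 5.21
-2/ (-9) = 2/ 9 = 0.22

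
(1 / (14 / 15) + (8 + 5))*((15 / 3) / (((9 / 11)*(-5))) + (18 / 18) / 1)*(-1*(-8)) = -1576 / 63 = -25.02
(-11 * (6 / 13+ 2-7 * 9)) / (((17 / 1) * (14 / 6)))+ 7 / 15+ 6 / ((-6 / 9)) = 191549 / 23205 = 8.25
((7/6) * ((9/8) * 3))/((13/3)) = 189/208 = 0.91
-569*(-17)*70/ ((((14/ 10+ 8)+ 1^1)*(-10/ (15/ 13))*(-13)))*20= 25391625/ 2197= 11557.41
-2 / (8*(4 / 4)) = -1 / 4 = -0.25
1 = 1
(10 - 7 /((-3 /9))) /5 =31 /5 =6.20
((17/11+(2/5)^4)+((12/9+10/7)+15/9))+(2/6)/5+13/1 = 2752696/144375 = 19.07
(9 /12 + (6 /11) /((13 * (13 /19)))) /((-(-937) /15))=0.01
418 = 418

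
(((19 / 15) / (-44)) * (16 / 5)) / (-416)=19 / 85800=0.00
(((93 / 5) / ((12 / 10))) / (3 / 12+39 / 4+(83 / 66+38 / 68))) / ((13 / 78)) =52173 / 6629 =7.87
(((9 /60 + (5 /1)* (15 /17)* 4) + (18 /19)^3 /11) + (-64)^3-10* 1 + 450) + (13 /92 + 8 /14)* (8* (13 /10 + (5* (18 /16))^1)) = -540310550329051 /2065039130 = -261646.64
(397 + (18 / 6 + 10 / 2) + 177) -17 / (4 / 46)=773 / 2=386.50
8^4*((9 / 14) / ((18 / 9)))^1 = 9216 / 7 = 1316.57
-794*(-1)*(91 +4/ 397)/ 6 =36131/ 3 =12043.67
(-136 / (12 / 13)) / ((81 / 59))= -26078 / 243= -107.32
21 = 21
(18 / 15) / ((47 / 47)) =6 / 5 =1.20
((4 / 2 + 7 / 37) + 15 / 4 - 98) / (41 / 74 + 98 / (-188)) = -640375 / 228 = -2808.66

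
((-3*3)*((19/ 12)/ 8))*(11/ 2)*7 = -4389/ 64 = -68.58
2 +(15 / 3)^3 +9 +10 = 146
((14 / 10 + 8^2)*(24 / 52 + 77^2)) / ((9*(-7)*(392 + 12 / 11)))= -92422517 / 5902260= -15.66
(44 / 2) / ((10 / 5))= 11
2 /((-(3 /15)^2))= -50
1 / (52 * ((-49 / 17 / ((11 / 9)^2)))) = -2057 / 206388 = -0.01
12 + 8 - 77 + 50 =-7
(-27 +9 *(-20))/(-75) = 69/25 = 2.76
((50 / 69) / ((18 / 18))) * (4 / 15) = 40 / 207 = 0.19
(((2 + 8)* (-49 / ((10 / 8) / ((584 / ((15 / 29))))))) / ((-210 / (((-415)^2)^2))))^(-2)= 81 / 316550139364215257275008640000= 0.00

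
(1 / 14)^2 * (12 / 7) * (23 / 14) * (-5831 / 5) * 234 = -137241 / 35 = -3921.17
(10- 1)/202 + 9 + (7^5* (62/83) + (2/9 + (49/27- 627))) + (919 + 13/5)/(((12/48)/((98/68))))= 663801200303/38477970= 17251.46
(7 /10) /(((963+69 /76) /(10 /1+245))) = 4522 /24419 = 0.19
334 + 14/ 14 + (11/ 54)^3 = 52751771/ 157464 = 335.01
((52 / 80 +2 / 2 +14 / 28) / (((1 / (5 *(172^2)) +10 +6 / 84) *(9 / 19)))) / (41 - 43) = -21148862 / 93855303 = -0.23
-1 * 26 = -26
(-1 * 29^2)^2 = 707281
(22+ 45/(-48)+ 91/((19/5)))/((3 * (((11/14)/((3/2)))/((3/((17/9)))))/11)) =2586087/5168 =500.40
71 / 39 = 1.82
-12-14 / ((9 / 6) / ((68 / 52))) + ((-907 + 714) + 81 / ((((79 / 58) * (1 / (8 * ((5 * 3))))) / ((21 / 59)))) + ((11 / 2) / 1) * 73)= 2724.30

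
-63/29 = -2.17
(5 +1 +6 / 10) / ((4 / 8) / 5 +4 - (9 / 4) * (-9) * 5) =132 / 2107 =0.06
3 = 3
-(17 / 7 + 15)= -122 / 7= -17.43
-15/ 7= -2.14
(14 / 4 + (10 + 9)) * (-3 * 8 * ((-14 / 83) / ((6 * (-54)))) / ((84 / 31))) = -155 / 1494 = -0.10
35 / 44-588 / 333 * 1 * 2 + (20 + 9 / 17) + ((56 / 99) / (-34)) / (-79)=350134909 / 19677636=17.79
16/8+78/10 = 49/5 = 9.80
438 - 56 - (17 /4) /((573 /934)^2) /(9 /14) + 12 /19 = 20496368012 /56144259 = 365.07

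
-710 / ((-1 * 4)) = 355 / 2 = 177.50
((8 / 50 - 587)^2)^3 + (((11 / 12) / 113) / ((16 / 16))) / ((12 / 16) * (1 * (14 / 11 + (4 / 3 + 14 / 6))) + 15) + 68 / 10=2782004550167146909652126161312 / 68114501953125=40843057945012432.90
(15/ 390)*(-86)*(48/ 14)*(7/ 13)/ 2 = -516/ 169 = -3.05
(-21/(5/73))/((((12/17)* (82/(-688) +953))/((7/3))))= -5229574/4916865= -1.06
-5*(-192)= 960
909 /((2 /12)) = 5454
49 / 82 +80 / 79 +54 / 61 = 986103 / 395158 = 2.50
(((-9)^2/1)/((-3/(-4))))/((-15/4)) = -144/5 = -28.80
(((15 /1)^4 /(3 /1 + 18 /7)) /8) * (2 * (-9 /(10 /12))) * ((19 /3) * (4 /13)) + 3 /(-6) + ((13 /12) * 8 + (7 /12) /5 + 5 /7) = -3392856349 /70980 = -47800.17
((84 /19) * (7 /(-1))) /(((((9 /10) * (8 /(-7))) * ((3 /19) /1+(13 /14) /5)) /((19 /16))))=1140475 /10968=103.98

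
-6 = -6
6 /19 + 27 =519 /19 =27.32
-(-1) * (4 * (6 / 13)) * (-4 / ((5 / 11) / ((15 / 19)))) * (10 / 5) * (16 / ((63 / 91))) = -11264 / 19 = -592.84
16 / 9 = 1.78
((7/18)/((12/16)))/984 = 7/13284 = 0.00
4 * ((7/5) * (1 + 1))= 56/5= 11.20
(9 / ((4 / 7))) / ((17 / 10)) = 315 / 34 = 9.26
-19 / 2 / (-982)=19 / 1964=0.01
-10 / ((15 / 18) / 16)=-192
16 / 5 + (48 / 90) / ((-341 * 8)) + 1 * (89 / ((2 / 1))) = 487969 / 10230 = 47.70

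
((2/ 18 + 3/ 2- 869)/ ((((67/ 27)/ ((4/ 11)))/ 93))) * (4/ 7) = -34848216/ 5159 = -6754.84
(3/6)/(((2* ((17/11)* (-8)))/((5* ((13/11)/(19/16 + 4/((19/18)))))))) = -1235/51442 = -0.02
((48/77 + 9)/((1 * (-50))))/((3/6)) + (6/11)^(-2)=206249/69300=2.98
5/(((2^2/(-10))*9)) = -25/18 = -1.39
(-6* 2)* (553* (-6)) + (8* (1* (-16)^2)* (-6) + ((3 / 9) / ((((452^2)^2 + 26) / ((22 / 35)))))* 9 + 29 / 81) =542920024852324156 / 19722208798845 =27528.36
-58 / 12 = -29 / 6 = -4.83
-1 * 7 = -7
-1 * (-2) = 2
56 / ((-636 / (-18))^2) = 126 / 2809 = 0.04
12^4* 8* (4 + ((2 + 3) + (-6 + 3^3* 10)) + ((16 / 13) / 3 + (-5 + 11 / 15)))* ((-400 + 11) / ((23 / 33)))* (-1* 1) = 37254257289216 / 1495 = 24919235644.96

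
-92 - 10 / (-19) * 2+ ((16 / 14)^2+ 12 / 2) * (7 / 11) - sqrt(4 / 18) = -126254 / 1463 - sqrt(2) / 3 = -86.77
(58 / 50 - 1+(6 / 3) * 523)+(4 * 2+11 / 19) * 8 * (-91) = -2469674 / 475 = -5199.31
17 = 17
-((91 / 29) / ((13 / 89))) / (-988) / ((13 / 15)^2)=140175 / 4842188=0.03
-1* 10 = -10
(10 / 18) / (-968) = -5 / 8712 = -0.00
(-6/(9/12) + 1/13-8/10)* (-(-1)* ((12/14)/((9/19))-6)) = 2376/65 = 36.55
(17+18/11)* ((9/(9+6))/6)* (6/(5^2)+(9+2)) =11521/550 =20.95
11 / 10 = 1.10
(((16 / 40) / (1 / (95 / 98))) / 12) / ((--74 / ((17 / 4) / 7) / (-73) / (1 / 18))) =-0.00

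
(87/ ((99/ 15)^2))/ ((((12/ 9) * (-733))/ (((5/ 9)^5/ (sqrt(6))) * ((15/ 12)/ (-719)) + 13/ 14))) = -9425/ 4966808 + 11328125 * sqrt(6)/ 361494767623968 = -0.00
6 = 6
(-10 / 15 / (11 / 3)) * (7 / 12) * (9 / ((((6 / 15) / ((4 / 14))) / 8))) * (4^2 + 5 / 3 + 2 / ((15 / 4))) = -1092 / 11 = -99.27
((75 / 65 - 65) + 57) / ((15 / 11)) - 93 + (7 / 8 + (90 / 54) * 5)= -138547 / 1560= -88.81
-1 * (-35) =35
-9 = -9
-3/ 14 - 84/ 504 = -0.38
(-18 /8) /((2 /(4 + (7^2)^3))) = -1058877 /8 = -132359.62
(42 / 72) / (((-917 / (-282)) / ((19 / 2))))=893 / 524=1.70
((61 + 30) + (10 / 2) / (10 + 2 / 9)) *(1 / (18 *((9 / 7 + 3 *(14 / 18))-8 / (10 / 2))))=294595 / 117024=2.52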